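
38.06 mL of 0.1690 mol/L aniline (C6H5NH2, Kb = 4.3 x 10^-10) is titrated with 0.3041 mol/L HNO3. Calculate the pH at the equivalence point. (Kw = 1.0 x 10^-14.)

n(C6H5NH2) = 0.1690 x 0.03806 = 0.006432 mol; V(HNO3) at equivalence = 0.006432/0.3041 = 0.02115 L.
At equivalence the base is fully converted to C6H5NH3+; total volume = 0.05921 L, so [C6H5NH3+] = 0.006432/0.05921 = 0.1086 M.
Ka(C6H5NH3+) = Kw/Kb = 1.0e-14 / 4.3 x 10^-10 = 2.33e-5.
[H^+] = sqrt(Ka x [C6H5NH3+]) = sqrt(2.33e-5 x 0.1086) = 0.00159 M.
pH = -log(0.00159) = 2.80.

2.80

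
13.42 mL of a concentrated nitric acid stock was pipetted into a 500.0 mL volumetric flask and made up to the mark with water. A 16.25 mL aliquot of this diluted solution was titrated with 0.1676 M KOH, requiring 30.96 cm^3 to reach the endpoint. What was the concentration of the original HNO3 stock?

n(KOH) = 0.1676 x 0.03096 = 0.005189 mol.
n(HNO3) in the aliquot = 0.005189 mol.
[diluted HNO3] = 0.005189 / 0.01625 = 0.3193 M.
Dilution factor = 500.0/13.42 = 37.26, so [stock] = 0.3193 x 37.26 = 11.9 M.

11.9 M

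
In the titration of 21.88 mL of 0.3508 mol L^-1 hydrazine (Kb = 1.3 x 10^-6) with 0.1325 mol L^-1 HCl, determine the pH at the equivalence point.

4.57

n(N2H4) = 0.3508 x 0.02188 = 0.007676 mol; V(HCl) at equivalence = 0.007676/0.1325 = 0.05793 L.
At equivalence the base is fully converted to N2H5+; total volume = 0.07981 L, so [N2H5+] = 0.007676/0.07981 = 0.09617 M.
Ka(N2H5+) = Kw/Kb = 1.0e-14 / 1.3 x 10^-6 = 7.69e-9.
[H^+] = sqrt(Ka x [N2H5+]) = sqrt(7.69e-9 x 0.09617) = 2.72e-5 M.
pH = -log(2.72e-5) = 4.57.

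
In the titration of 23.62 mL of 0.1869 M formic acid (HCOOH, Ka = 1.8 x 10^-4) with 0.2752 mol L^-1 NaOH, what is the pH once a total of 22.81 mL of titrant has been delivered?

12.60

n(acid) = 0.1869 x 0.02362 = 0.004415 mol; n(NaOH) added = 0.2752 x 0.02281 = 0.006277 mol.
Base is in excess by 0.006277 - 0.004415 = 0.001863 mol in a total volume of 0.04643 L.
[OH^-] = 0.001863/0.04643 = 0.04012 M, so pOH = 1.40 and pH = 14.00 - 1.40 = 12.60.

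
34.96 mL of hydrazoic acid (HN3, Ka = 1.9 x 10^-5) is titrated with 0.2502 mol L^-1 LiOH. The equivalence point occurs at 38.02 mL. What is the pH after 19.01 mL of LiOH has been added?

19.01 mL is exactly half the equivalence volume (38.02/2), i.e. the half-equivalence point.
There, n(HA) = n(A^-), so pH = pKa = -log(1.9 x 10^-5) = 4.72.

4.72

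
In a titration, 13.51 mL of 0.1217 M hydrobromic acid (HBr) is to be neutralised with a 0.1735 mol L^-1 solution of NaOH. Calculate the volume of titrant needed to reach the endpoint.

9.48 mL

n(HBr) = 0.1217 mol/L x 0.01351 L = 0.001644 mol.
At equivalence n(NaOH) = n(HBr) = 0.001644 mol.
V(NaOH) = 0.001644 / 0.1735 = 0.009476 L = 9.48 mL.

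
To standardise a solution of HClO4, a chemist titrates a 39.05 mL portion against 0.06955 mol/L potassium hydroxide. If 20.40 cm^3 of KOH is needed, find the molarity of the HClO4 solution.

0.0363 M

n(KOH) delivered = 0.06955 x 0.02040 = 0.001419 mol.
For a 1:1 reaction, n(HClO4) = 0.001419 mol.
[HClO4] = 0.001419 mol / 0.03905 L = 0.0363 M.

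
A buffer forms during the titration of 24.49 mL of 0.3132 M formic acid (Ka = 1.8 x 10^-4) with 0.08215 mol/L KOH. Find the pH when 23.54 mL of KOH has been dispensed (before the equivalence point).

3.27

Initial n(HCOOH) = 0.3132 x 0.02449 = 0.007670 mol.
n(KOH) added = 0.08215 x 0.02354 = 0.001934 mol, converting that many moles of HCOOH to HCOO-.
Remaining n(HCOOH) = 0.005736 mol; n(HCOO-) = 0.001934 mol.
By Henderson-Hasselbalch, pH = pKa + log([A^-]/[HA]) = 3.74 + log(0.001934/0.005736) = 3.74 + (-0.47) = 3.27.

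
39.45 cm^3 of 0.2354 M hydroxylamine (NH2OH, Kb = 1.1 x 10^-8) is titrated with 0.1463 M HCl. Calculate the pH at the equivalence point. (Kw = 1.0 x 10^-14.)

3.54

n(NH2OH) = 0.2354 x 0.03945 = 0.009287 mol; V(HCl) at equivalence = 0.009287/0.1463 = 0.06348 L.
At equivalence the base is fully converted to NH3OH+; total volume = 0.1029 L, so [NH3OH+] = 0.009287/0.1029 = 0.09023 M.
Ka(NH3OH+) = Kw/Kb = 1.0e-14 / 1.1 x 10^-8 = 9.09e-7.
[H^+] = sqrt(Ka x [NH3OH+]) = sqrt(9.09e-7 x 0.09023) = 0.000286 M.
pH = -log(0.000286) = 3.54.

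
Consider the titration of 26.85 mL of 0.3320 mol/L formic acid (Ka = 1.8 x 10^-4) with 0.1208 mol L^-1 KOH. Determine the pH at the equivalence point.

8.35

n(HCOOH) = 0.3320 x 0.02685 = 0.008914 mol; V(KOH) at equivalence = 0.008914/0.1208 = 0.07379 L.
At equivalence all the acid is converted to HCOO-; total volume = 0.02685 + 0.07379 = 0.1006 L, so [HCOO-] = 0.008914/0.1006 = 0.08857 M.
Kb = Kw/Ka = 1.0e-14 / 1.8 x 10^-4 = 5.56e-11.
[OH^-] = sqrt(Kb x [HCOO-]) = sqrt(5.56e-11 x 0.08857) = 2.22e-6 M.
pOH = 5.65, so pH = 14.00 - 5.65 = 8.35.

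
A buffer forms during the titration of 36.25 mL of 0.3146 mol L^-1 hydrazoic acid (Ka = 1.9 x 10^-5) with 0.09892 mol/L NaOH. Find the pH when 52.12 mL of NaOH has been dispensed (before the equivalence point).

4.64

Initial n(HN3) = 0.3146 x 0.03625 = 0.01140 mol.
n(NaOH) added = 0.09892 x 0.05212 = 0.005156 mol, converting that many moles of HN3 to N3-.
Remaining n(HN3) = 0.006249 mol; n(N3-) = 0.005156 mol.
By Henderson-Hasselbalch, pH = pKa + log([A^-]/[HA]) = 4.72 + log(0.005156/0.006249) = 4.72 + (-0.08) = 4.64.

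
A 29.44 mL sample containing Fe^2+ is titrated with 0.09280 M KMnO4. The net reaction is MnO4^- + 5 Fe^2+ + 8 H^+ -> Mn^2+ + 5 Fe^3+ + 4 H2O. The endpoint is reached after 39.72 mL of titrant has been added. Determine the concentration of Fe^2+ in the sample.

0.626 M

n(KMnO4) = 0.09280 x 0.03972 = 0.003686 mol.
From the balanced equation, 1 mol KMnO4 reacts with 5 mol Fe^2+, so n(Fe^2+) = 0.003686 x 5/1 = 0.01843 mol.
[Fe^2+] = 0.01843 / 0.02944 L = 0.626 M.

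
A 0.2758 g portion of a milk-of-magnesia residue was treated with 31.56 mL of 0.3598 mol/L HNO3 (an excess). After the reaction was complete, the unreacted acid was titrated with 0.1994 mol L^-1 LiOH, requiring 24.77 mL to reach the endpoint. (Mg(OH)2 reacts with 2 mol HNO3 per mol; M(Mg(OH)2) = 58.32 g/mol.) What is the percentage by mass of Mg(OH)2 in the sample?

67.8%

Total n(HNO3) added = 0.3598 x 0.03156 = 0.01136 mol.
n(LiOH) used = 0.1994 x 0.02477 = 0.004939 mol, which equals the excess n(HNO3).
So n(HNO3) consumed by the sample = 0.01136 - 0.004939 = 0.006416 mol.
n(Mg(OH)2) = 0.006416 / 2 = 0.003208 mol.
mass Mg(OH)2 = 0.003208 x 58.32 = 0.1871 g, so %Mg(OH)2 = 0.1871/0.2758 x 100 = 67.8%.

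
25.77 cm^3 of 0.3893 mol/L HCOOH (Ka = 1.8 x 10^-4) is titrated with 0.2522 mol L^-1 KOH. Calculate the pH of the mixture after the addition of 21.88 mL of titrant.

3.83

Initial n(HCOOH) = 0.3893 x 0.02577 = 0.01003 mol.
n(KOH) added = 0.2522 x 0.02188 = 0.005518 mol, converting that many moles of HCOOH to HCOO-.
Remaining n(HCOOH) = 0.004514 mol; n(HCOO-) = 0.005518 mol.
By Henderson-Hasselbalch, pH = pKa + log([A^-]/[HA]) = 3.74 + log(0.005518/0.004514) = 3.74 + (+0.09) = 3.83.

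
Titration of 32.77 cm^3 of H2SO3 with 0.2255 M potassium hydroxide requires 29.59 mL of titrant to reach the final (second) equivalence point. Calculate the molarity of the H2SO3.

0.102 M

n(KOH) = 0.2255 x 0.02959 = 0.006673 mol.
At the final (second) equivalence point, 2 mol OH^- react per mol H2SO3, so n(H2SO3) = 0.006673 / 2 = 0.003336 mol.
[H2SO3] = 0.003336 / 0.03277 L = 0.102 M.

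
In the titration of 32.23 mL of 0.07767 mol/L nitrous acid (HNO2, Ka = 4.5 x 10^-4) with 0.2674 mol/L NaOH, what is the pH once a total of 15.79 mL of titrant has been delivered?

12.55

n(acid) = 0.07767 x 0.03223 = 0.002503 mol; n(NaOH) added = 0.2674 x 0.01579 = 0.004222 mol.
Base is in excess by 0.004222 - 0.002503 = 0.001719 mol in a total volume of 0.04802 L.
[OH^-] = 0.001719/0.04802 = 0.03580 M, so pOH = 1.45 and pH = 14.00 - 1.45 = 12.55.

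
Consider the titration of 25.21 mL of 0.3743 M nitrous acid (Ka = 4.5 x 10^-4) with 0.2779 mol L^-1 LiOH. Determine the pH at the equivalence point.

n(HNO2) = 0.3743 x 0.02521 = 0.009436 mol; V(LiOH) at equivalence = 0.009436/0.2779 = 0.03396 L.
At equivalence all the acid is converted to NO2-; total volume = 0.02521 + 0.03396 = 0.05917 L, so [NO2-] = 0.009436/0.05917 = 0.1595 M.
Kb = Kw/Ka = 1.0e-14 / 4.5 x 10^-4 = 2.22e-11.
[OH^-] = sqrt(Kb x [NO2-]) = sqrt(2.22e-11 x 0.1595) = 1.88e-6 M.
pOH = 5.73, so pH = 14.00 - 5.73 = 8.27.

8.27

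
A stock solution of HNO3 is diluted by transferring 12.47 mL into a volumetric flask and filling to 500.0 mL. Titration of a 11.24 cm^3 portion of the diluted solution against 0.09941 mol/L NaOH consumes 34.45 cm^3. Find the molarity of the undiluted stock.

12.2 M

n(NaOH) = 0.09941 x 0.03445 = 0.003425 mol.
n(HNO3) in the aliquot = 0.003425 mol.
[diluted HNO3] = 0.003425 / 0.01124 = 0.3047 M.
Dilution factor = 500.0/12.47 = 40.10, so [stock] = 0.3047 x 40.10 = 12.2 M.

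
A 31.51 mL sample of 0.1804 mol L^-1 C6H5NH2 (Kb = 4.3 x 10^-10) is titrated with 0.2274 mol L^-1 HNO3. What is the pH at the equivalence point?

2.82

n(C6H5NH2) = 0.1804 x 0.03151 = 0.005684 mol; V(HNO3) at equivalence = 0.005684/0.2274 = 0.02500 L.
At equivalence the base is fully converted to C6H5NH3+; total volume = 0.05651 L, so [C6H5NH3+] = 0.005684/0.05651 = 0.1006 M.
Ka(C6H5NH3+) = Kw/Kb = 1.0e-14 / 4.3 x 10^-10 = 2.33e-5.
[H^+] = sqrt(Ka x [C6H5NH3+]) = sqrt(2.33e-5 x 0.1006) = 0.00153 M.
pH = -log(0.00153) = 2.82.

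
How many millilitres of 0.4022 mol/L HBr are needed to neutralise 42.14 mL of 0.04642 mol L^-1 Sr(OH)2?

9.73 mL

n(Sr(OH)2) = 0.04642 mol/L x 0.04214 L = 0.001956 mol.
The neutralisation is 1 Sr(OH)2 : 2 HBr, so n(HBr) = 0.001956 x 2/1 = 0.003912 mol.
V(HBr) = 0.003912 / 0.4022 = 0.009727 L = 9.73 mL.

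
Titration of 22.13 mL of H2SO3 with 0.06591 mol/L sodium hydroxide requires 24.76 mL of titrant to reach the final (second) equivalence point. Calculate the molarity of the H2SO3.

n(NaOH) = 0.06591 x 0.02476 = 0.001632 mol.
At the final (second) equivalence point, 2 mol OH^- react per mol H2SO3, so n(H2SO3) = 0.001632 / 2 = 0.0008160 mol.
[H2SO3] = 0.0008160 / 0.02213 L = 0.0369 M.

0.0369 M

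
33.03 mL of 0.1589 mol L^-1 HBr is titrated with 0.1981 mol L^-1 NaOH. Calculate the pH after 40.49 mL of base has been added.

n(acid) = 0.1589 x 0.03303 = 0.005248 mol; n(NaOH) added = 0.1981 x 0.04049 = 0.008021 mol.
Base is in excess by 0.008021 - 0.005248 = 0.002773 mol in a total volume of 0.07352 L.
[OH^-] = 0.002773/0.07352 = 0.03771 M, so pOH = 1.42 and pH = 14.00 - 1.42 = 12.58.

12.58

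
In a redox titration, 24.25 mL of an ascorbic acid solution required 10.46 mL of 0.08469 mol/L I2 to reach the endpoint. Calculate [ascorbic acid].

n(I2) = 0.08469 x 0.01046 = 0.0008859 mol.
From the balanced equation, 1 mol I2 reacts with 1 mol ascorbic acid, so n(ascorbic acid) = 0.0008859 x 1/1 = 0.0008859 mol.
[ascorbic acid] = 0.0008859 / 0.02425 L = 0.0365 M.

0.0365 M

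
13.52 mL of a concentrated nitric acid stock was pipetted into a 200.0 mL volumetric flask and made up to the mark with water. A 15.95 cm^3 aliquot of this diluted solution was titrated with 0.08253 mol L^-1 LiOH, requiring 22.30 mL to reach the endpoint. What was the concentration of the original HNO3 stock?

1.71 M

n(LiOH) = 0.08253 x 0.02230 = 0.001840 mol.
n(HNO3) in the aliquot = 0.001840 mol.
[diluted HNO3] = 0.001840 / 0.01595 = 0.1154 M.
Dilution factor = 200.0/13.52 = 14.79, so [stock] = 0.1154 x 14.79 = 1.71 M.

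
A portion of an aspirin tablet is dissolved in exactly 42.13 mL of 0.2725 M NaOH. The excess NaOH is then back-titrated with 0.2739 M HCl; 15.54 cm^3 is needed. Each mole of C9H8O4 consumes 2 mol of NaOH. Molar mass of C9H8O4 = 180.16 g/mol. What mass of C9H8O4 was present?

0.651 g

Total n(NaOH) added = 0.2725 x 0.04213 = 0.01148 mol.
n(HCl) used = 0.2739 x 0.01554 = 0.004256 mol, which equals the excess n(NaOH).
So n(NaOH) consumed by the sample = 0.01148 - 0.004256 = 0.007224 mol.
n(C9H8O4) = 0.007224 / 2 = 0.003612 mol.
mass = 0.003612 mol x 180.16 g/mol = 0.651 g.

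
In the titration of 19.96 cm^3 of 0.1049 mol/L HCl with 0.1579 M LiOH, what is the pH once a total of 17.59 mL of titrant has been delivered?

12.26

n(acid) = 0.1049 x 0.01996 = 0.002094 mol; n(LiOH) added = 0.1579 x 0.01759 = 0.002777 mol.
Base is in excess by 0.002777 - 0.002094 = 0.0006837 mol in a total volume of 0.03755 L.
[OH^-] = 0.0006837/0.03755 = 0.01821 M, so pOH = 1.74 and pH = 14.00 - 1.74 = 12.26.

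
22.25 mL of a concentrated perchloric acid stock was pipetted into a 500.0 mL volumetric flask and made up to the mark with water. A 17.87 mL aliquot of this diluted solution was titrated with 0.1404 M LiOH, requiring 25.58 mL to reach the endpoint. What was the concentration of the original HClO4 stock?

n(LiOH) = 0.1404 x 0.02558 = 0.003591 mol.
n(HClO4) in the aliquot = 0.003591 mol.
[diluted HClO4] = 0.003591 / 0.01787 = 0.2010 M.
Dilution factor = 500.0/22.25 = 22.47, so [stock] = 0.2010 x 22.47 = 4.52 M.

4.52 M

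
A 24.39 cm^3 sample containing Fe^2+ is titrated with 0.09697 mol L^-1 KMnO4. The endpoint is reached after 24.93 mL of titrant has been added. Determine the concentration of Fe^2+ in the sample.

0.496 M

n(KMnO4) = 0.09697 x 0.02493 = 0.002417 mol.
From the balanced equation, 1 mol KMnO4 reacts with 5 mol Fe^2+, so n(Fe^2+) = 0.002417 x 5/1 = 0.01209 mol.
[Fe^2+] = 0.01209 / 0.02439 L = 0.496 M.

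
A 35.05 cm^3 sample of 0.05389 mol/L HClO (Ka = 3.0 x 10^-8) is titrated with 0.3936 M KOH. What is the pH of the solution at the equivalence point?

10.10

n(HClO) = 0.05389 x 0.03505 = 0.001889 mol; V(KOH) at equivalence = 0.001889/0.3936 = 0.004799 L.
At equivalence all the acid is converted to ClO-; total volume = 0.03505 + 0.004799 = 0.03985 L, so [ClO-] = 0.001889/0.03985 = 0.04740 M.
Kb = Kw/Ka = 1.0e-14 / 3.0 x 10^-8 = 3.33e-7.
[OH^-] = sqrt(Kb x [ClO-]) = sqrt(3.33e-7 x 0.04740) = 0.000126 M.
pOH = 3.90, so pH = 14.00 - 3.90 = 10.10.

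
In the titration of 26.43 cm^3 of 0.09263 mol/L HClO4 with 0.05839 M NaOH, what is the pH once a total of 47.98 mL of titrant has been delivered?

n(acid) = 0.09263 x 0.02643 = 0.002448 mol; n(NaOH) added = 0.05839 x 0.04798 = 0.002802 mol.
Base is in excess by 0.002802 - 0.002448 = 0.0003533 mol in a total volume of 0.07441 L.
[OH^-] = 0.0003533/0.07441 = 0.004749 M, so pOH = 2.32 and pH = 14.00 - 2.32 = 11.68.

11.68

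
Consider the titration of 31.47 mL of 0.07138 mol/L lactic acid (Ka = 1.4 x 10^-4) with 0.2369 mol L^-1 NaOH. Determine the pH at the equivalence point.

8.30

n(HC3H5O3) = 0.07138 x 0.03147 = 0.002246 mol; V(NaOH) at equivalence = 0.002246/0.2369 = 0.009482 L.
At equivalence all the acid is converted to C3H5O3-; total volume = 0.03147 + 0.009482 = 0.04095 L, so [C3H5O3-] = 0.002246/0.04095 = 0.05485 M.
Kb = Kw/Ka = 1.0e-14 / 1.4 x 10^-4 = 7.14e-11.
[OH^-] = sqrt(Kb x [C3H5O3-]) = sqrt(7.14e-11 x 0.05485) = 1.98e-6 M.
pOH = 5.70, so pH = 14.00 - 5.70 = 8.30.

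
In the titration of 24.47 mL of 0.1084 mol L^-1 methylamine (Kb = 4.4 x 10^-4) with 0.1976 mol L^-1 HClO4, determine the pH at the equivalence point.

5.90

n(CH3NH2) = 0.1084 x 0.02447 = 0.002653 mol; V(HClO4) at equivalence = 0.002653/0.1976 = 0.01342 L.
At equivalence the base is fully converted to CH3NH3+; total volume = 0.03789 L, so [CH3NH3+] = 0.002653/0.03789 = 0.07000 M.
Ka(CH3NH3+) = Kw/Kb = 1.0e-14 / 4.4 x 10^-4 = 2.27e-11.
[H^+] = sqrt(Ka x [CH3NH3+]) = sqrt(2.27e-11 x 0.07000) = 1.26e-6 M.
pH = -log(1.26e-6) = 5.90.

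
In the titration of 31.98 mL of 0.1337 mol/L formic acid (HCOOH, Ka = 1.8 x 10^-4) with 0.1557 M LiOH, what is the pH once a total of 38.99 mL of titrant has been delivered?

n(acid) = 0.1337 x 0.03198 = 0.004276 mol; n(LiOH) added = 0.1557 x 0.03899 = 0.006071 mol.
Base is in excess by 0.006071 - 0.004276 = 0.001795 mol in a total volume of 0.07097 L.
[OH^-] = 0.001795/0.07097 = 0.02529 M, so pOH = 1.60 and pH = 14.00 - 1.60 = 12.40.

12.40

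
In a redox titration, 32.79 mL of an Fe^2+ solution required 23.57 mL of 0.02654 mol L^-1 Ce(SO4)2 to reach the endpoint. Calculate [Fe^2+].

0.0191 M

n(Ce(SO4)2) = 0.02654 x 0.02357 = 0.0006255 mol.
From the balanced equation, 1 mol Ce(SO4)2 reacts with 1 mol Fe^2+, so n(Fe^2+) = 0.0006255 x 1/1 = 0.0006255 mol.
[Fe^2+] = 0.0006255 / 0.03279 L = 0.0191 M.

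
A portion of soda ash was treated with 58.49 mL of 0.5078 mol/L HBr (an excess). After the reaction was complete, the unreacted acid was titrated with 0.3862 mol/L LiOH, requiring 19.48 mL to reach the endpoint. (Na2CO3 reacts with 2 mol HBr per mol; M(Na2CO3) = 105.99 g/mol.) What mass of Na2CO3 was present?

1.18 g

Total n(HBr) added = 0.5078 x 0.05849 = 0.02970 mol.
n(LiOH) used = 0.3862 x 0.01948 = 0.007523 mol, which equals the excess n(HBr).
So n(HBr) consumed by the sample = 0.02970 - 0.007523 = 0.02218 mol.
n(Na2CO3) = 0.02218 / 2 = 0.01109 mol.
mass = 0.01109 mol x 105.99 g/mol = 1.18 g.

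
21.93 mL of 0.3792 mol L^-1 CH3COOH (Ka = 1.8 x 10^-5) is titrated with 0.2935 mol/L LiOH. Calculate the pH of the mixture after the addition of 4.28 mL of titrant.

3.99

Initial n(CH3COOH) = 0.3792 x 0.02193 = 0.008316 mol.
n(LiOH) added = 0.2935 x 0.004280 = 0.001256 mol, converting that many moles of CH3COOH to CH3COO-.
Remaining n(CH3COOH) = 0.007060 mol; n(CH3COO-) = 0.001256 mol.
By Henderson-Hasselbalch, pH = pKa + log([A^-]/[HA]) = 4.74 + log(0.001256/0.007060) = 4.74 + (-0.75) = 3.99.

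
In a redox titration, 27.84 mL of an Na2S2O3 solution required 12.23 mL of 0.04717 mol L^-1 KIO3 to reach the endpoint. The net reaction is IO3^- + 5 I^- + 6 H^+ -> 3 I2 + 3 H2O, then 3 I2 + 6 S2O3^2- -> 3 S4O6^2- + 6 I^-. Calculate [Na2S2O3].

n(KIO3) = 0.04717 x 0.01223 = 0.0005769 mol.
From the balanced equation, 1 mol KIO3 reacts with 6 mol Na2S2O3, so n(Na2S2O3) = 0.0005769 x 6/1 = 0.003461 mol.
[Na2S2O3] = 0.003461 / 0.02784 L = 0.124 M.

0.124 M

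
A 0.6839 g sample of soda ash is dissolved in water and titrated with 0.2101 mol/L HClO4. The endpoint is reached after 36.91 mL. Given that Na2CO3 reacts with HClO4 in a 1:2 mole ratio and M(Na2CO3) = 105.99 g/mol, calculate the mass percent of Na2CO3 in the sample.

n(HClO4) = 0.2101 x 0.03691 = 0.007755 mol.
n(Na2CO3) = 0.007755 / 2 = 0.003877 mol.
mass of Na2CO3 = 0.003877 x 105.99 = 0.4110 g.
% purity = 0.4110 / 0.6839 x 100 = 60.1%.

60.1%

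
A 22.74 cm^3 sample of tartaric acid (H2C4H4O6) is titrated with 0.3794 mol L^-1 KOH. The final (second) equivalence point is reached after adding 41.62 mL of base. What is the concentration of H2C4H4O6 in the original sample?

0.347 M

n(KOH) = 0.3794 x 0.04162 = 0.01579 mol.
At the final (second) equivalence point, 2 mol OH^- react per mol H2C4H4O6, so n(H2C4H4O6) = 0.01579 / 2 = 0.007895 mol.
[H2C4H4O6] = 0.007895 / 0.02274 L = 0.347 M.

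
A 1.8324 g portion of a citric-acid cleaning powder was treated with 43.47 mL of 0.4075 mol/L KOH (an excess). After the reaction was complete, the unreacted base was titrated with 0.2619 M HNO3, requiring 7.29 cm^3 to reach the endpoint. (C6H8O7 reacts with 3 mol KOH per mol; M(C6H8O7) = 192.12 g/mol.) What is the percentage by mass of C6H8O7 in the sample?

55.2%

Total n(KOH) added = 0.4075 x 0.04347 = 0.01771 mol.
n(HNO3) used = 0.2619 x 0.007290 = 0.001909 mol, which equals the excess n(KOH).
So n(KOH) consumed by the sample = 0.01771 - 0.001909 = 0.01580 mol.
n(C6H8O7) = 0.01580 / 3 = 0.005268 mol.
mass C6H8O7 = 0.005268 x 192.12 = 1.012 g, so %C6H8O7 = 1.012/1.8324 x 100 = 55.2%.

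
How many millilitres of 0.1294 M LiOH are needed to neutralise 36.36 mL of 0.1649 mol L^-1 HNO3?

46.3 mL

n(HNO3) = 0.1649 mol/L x 0.03636 L = 0.005996 mol.
At equivalence n(LiOH) = n(HNO3) = 0.005996 mol.
V(LiOH) = 0.005996 / 0.1294 = 0.04634 L = 46.3 mL.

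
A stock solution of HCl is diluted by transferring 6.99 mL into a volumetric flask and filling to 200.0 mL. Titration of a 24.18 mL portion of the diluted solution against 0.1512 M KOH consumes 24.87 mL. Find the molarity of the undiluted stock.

n(KOH) = 0.1512 x 0.02487 = 0.003760 mol.
n(HCl) in the aliquot = 0.003760 mol.
[diluted HCl] = 0.003760 / 0.02418 = 0.1555 M.
Dilution factor = 200.0/6.990 = 28.61, so [stock] = 0.1555 x 28.61 = 4.45 M.

4.45 M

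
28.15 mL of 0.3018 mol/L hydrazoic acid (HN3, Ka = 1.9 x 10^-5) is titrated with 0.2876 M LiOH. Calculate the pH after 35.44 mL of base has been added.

n(acid) = 0.3018 x 0.02815 = 0.008496 mol; n(LiOH) added = 0.2876 x 0.03544 = 0.01019 mol.
Base is in excess by 0.01019 - 0.008496 = 0.001697 mol in a total volume of 0.06359 L.
[OH^-] = 0.001697/0.06359 = 0.02668 M, so pOH = 1.57 and pH = 14.00 - 1.57 = 12.43.

12.43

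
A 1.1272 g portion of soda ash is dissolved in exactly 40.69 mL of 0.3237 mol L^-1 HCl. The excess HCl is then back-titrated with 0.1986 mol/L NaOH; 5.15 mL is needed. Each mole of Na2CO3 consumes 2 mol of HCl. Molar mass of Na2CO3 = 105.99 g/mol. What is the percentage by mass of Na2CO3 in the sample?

57.1%

Total n(HCl) added = 0.3237 x 0.04069 = 0.01317 mol.
n(NaOH) used = 0.1986 x 0.005150 = 0.001023 mol, which equals the excess n(HCl).
So n(HCl) consumed by the sample = 0.01317 - 0.001023 = 0.01215 mol.
n(Na2CO3) = 0.01215 / 2 = 0.006074 mol.
mass Na2CO3 = 0.006074 x 105.99 = 0.6438 g, so %Na2CO3 = 0.6438/1.1272 x 100 = 57.1%.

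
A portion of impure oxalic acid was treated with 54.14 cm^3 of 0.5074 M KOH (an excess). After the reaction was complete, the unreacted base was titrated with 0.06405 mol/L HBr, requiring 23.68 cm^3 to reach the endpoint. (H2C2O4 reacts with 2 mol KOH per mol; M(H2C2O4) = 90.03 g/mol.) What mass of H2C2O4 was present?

1.17 g

Total n(KOH) added = 0.5074 x 0.05414 = 0.02747 mol.
n(HBr) used = 0.06405 x 0.02368 = 0.001517 mol, which equals the excess n(KOH).
So n(KOH) consumed by the sample = 0.02747 - 0.001517 = 0.02595 mol.
n(H2C2O4) = 0.02595 / 2 = 0.01298 mol.
mass = 0.01298 mol x 90.03 g/mol = 1.17 g.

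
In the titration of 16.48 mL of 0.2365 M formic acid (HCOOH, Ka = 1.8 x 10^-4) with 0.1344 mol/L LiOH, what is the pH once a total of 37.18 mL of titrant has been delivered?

n(acid) = 0.2365 x 0.01648 = 0.003898 mol; n(LiOH) added = 0.1344 x 0.03718 = 0.004997 mol.
Base is in excess by 0.004997 - 0.003898 = 0.001099 mol in a total volume of 0.05366 L.
[OH^-] = 0.001099/0.05366 = 0.02049 M, so pOH = 1.69 and pH = 14.00 - 1.69 = 12.31.

12.31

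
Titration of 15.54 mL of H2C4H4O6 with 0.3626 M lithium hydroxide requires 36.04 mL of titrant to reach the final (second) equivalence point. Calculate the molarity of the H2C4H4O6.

0.420 M

n(LiOH) = 0.3626 x 0.03604 = 0.01307 mol.
At the final (second) equivalence point, 2 mol OH^- react per mol H2C4H4O6, so n(H2C4H4O6) = 0.01307 / 2 = 0.006534 mol.
[H2C4H4O6] = 0.006534 / 0.01554 L = 0.420 M.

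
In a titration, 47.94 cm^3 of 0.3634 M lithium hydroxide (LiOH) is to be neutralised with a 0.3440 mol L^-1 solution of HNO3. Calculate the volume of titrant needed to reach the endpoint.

50.6 mL

n(LiOH) = 0.3634 mol/L x 0.04794 L = 0.01742 mol.
At equivalence n(HNO3) = n(LiOH) = 0.01742 mol.
V(HNO3) = 0.01742 / 0.3440 = 0.05064 L = 50.6 mL.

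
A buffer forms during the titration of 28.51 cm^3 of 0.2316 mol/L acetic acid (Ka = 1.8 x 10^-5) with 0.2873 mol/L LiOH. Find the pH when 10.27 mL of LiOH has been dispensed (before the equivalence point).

Initial n(CH3COOH) = 0.2316 x 0.02851 = 0.006603 mol.
n(LiOH) added = 0.2873 x 0.01027 = 0.002951 mol, converting that many moles of CH3COOH to CH3COO-.
Remaining n(CH3COOH) = 0.003652 mol; n(CH3COO-) = 0.002951 mol.
By Henderson-Hasselbalch, pH = pKa + log([A^-]/[HA]) = 4.74 + log(0.002951/0.003652) = 4.74 + (-0.09) = 4.65.

4.65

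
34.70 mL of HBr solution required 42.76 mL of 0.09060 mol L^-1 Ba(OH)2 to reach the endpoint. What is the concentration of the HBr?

0.223 M

n(Ba(OH)2) delivered = 0.09060 x 0.04276 = 0.003874 mol.
The reaction is 2 HBr + 1 Ba(OH)2, so n(HBr) = 0.003874 x 2/1 = 0.007748 mol.
[HBr] = 0.007748 mol / 0.03470 L = 0.223 M.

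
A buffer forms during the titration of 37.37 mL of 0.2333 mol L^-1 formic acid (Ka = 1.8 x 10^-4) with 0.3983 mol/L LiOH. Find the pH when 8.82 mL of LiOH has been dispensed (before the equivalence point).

3.57

Initial n(HCOOH) = 0.2333 x 0.03737 = 0.008718 mol.
n(LiOH) added = 0.3983 x 0.008820 = 0.003513 mol, converting that many moles of HCOOH to HCOO-.
Remaining n(HCOOH) = 0.005205 mol; n(HCOO-) = 0.003513 mol.
By Henderson-Hasselbalch, pH = pKa + log([A^-]/[HA]) = 3.74 + log(0.003513/0.005205) = 3.74 + (-0.17) = 3.57.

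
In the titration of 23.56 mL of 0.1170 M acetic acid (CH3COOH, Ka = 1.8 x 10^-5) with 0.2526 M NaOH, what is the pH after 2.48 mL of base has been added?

Initial n(CH3COOH) = 0.1170 x 0.02356 = 0.002757 mol.
n(NaOH) added = 0.2526 x 0.002480 = 0.0006264 mol, converting that many moles of CH3COOH to CH3COO-.
Remaining n(CH3COOH) = 0.002130 mol; n(CH3COO-) = 0.0006264 mol.
By Henderson-Hasselbalch, pH = pKa + log([A^-]/[HA]) = 4.74 + log(0.0006264/0.002130) = 4.74 + (-0.53) = 4.21.

4.21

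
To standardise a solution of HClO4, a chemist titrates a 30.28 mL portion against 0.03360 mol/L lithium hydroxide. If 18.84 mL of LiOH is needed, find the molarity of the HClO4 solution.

n(LiOH) delivered = 0.03360 x 0.01884 = 0.0006330 mol.
For a 1:1 reaction, n(HClO4) = 0.0006330 mol.
[HClO4] = 0.0006330 mol / 0.03028 L = 0.0209 M.

0.0209 M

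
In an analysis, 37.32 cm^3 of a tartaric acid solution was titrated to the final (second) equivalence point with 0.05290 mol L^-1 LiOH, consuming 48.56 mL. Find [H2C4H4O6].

0.0344 M

n(LiOH) = 0.05290 x 0.04856 = 0.002569 mol.
At the final (second) equivalence point, 2 mol OH^- react per mol H2C4H4O6, so n(H2C4H4O6) = 0.002569 / 2 = 0.001284 mol.
[H2C4H4O6] = 0.001284 / 0.03732 L = 0.0344 M.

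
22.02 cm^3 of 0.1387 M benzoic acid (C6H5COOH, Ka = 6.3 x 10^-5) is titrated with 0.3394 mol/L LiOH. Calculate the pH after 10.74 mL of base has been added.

n(acid) = 0.1387 x 0.02202 = 0.003054 mol; n(LiOH) added = 0.3394 x 0.01074 = 0.003645 mol.
Base is in excess by 0.003645 - 0.003054 = 0.0005910 mol in a total volume of 0.03276 L.
[OH^-] = 0.0005910/0.03276 = 0.01804 M, so pOH = 1.74 and pH = 14.00 - 1.74 = 12.26.

12.26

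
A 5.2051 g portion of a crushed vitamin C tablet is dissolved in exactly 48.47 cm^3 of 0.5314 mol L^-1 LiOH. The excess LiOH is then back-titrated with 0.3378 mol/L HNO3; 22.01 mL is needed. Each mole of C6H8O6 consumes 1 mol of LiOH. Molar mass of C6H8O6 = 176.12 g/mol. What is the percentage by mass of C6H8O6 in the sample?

Total n(LiOH) added = 0.5314 x 0.04847 = 0.02576 mol.
n(HNO3) used = 0.3378 x 0.02201 = 0.007435 mol, which equals the excess n(LiOH).
So n(LiOH) consumed by the sample = 0.02576 - 0.007435 = 0.01832 mol.
n(C6H8O6) = 0.01832 / 1 = 0.01832 mol.
mass C6H8O6 = 0.01832 x 176.12 = 3.227 g, so %C6H8O6 = 3.227/5.2051 x 100 = 62.0%.

62.0%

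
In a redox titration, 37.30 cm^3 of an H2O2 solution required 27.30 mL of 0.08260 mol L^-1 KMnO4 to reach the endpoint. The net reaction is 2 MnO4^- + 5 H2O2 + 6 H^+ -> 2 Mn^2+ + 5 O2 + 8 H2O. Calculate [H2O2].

0.151 M

n(KMnO4) = 0.08260 x 0.02730 = 0.002255 mol.
From the balanced equation, 2 mol KMnO4 reacts with 5 mol H2O2, so n(H2O2) = 0.002255 x 5/2 = 0.005637 mol.
[H2O2] = 0.005637 / 0.03730 L = 0.151 M.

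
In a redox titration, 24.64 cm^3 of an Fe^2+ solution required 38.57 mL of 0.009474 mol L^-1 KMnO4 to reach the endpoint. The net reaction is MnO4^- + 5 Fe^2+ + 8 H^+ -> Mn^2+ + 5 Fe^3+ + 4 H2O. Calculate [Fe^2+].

n(KMnO4) = 0.009474 x 0.03857 = 0.0003654 mol.
From the balanced equation, 1 mol KMnO4 reacts with 5 mol Fe^2+, so n(Fe^2+) = 0.0003654 x 5/1 = 0.001827 mol.
[Fe^2+] = 0.001827 / 0.02464 L = 0.0742 M.

0.0742 M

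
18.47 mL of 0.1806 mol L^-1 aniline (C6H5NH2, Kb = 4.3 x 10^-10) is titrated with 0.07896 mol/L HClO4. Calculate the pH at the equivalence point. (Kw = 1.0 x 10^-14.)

n(C6H5NH2) = 0.1806 x 0.01847 = 0.003336 mol; V(HClO4) at equivalence = 0.003336/0.07896 = 0.04225 L.
At equivalence the base is fully converted to C6H5NH3+; total volume = 0.06072 L, so [C6H5NH3+] = 0.003336/0.06072 = 0.05494 M.
Ka(C6H5NH3+) = Kw/Kb = 1.0e-14 / 4.3 x 10^-10 = 2.33e-5.
[H^+] = sqrt(Ka x [C6H5NH3+]) = sqrt(2.33e-5 x 0.05494) = 0.00113 M.
pH = -log(0.00113) = 2.95.

2.95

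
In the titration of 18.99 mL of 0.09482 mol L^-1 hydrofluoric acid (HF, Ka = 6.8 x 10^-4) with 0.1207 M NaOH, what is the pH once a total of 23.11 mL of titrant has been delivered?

12.37

n(acid) = 0.09482 x 0.01899 = 0.001801 mol; n(NaOH) added = 0.1207 x 0.02311 = 0.002789 mol.
Base is in excess by 0.002789 - 0.001801 = 0.0009887 mol in a total volume of 0.04210 L.
[OH^-] = 0.0009887/0.04210 = 0.02349 M, so pOH = 1.63 and pH = 14.00 - 1.63 = 12.37.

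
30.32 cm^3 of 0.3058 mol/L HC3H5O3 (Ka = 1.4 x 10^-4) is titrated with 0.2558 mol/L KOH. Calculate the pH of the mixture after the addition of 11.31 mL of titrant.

Initial n(HC3H5O3) = 0.3058 x 0.03032 = 0.009272 mol.
n(KOH) added = 0.2558 x 0.01131 = 0.002893 mol, converting that many moles of HC3H5O3 to C3H5O3-.
Remaining n(HC3H5O3) = 0.006379 mol; n(C3H5O3-) = 0.002893 mol.
By Henderson-Hasselbalch, pH = pKa + log([A^-]/[HA]) = 3.85 + log(0.002893/0.006379) = 3.85 + (-0.34) = 3.51.

3.51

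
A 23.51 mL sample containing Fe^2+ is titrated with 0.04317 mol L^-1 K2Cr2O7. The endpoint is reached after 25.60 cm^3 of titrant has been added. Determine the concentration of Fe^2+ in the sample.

0.282 M

n(K2Cr2O7) = 0.04317 x 0.02560 = 0.001105 mol.
From the balanced equation, 1 mol K2Cr2O7 reacts with 6 mol Fe^2+, so n(Fe^2+) = 0.001105 x 6/1 = 0.006631 mol.
[Fe^2+] = 0.006631 / 0.02351 L = 0.282 M.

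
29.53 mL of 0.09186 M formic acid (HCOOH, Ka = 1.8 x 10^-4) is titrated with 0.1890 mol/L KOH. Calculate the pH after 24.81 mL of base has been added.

n(acid) = 0.09186 x 0.02953 = 0.002713 mol; n(KOH) added = 0.1890 x 0.02481 = 0.004689 mol.
Base is in excess by 0.004689 - 0.002713 = 0.001976 mol in a total volume of 0.05434 L.
[OH^-] = 0.001976/0.05434 = 0.03637 M, so pOH = 1.44 and pH = 14.00 - 1.44 = 12.56.

12.56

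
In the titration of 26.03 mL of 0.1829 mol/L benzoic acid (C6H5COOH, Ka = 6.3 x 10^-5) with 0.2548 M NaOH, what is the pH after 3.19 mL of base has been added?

Initial n(C6H5COOH) = 0.1829 x 0.02603 = 0.004761 mol.
n(NaOH) added = 0.2548 x 0.003190 = 0.0008128 mol, converting that many moles of C6H5COOH to C6H5COO-.
Remaining n(C6H5COOH) = 0.003948 mol; n(C6H5COO-) = 0.0008128 mol.
By Henderson-Hasselbalch, pH = pKa + log([A^-]/[HA]) = 4.20 + log(0.0008128/0.003948) = 4.20 + (-0.69) = 3.51.

3.51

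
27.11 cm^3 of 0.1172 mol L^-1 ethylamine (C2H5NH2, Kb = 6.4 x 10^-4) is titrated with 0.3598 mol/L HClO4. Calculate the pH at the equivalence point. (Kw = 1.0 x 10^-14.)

n(C2H5NH2) = 0.1172 x 0.02711 = 0.003177 mol; V(HClO4) at equivalence = 0.003177/0.3598 = 0.008831 L.
At equivalence the base is fully converted to C2H5NH3+; total volume = 0.03594 L, so [C2H5NH3+] = 0.003177/0.03594 = 0.08840 M.
Ka(C2H5NH3+) = Kw/Kb = 1.0e-14 / 6.4 x 10^-4 = 1.56e-11.
[H^+] = sqrt(Ka x [C2H5NH3+]) = sqrt(1.56e-11 x 0.08840) = 1.18e-6 M.
pH = -log(1.18e-6) = 5.93.

5.93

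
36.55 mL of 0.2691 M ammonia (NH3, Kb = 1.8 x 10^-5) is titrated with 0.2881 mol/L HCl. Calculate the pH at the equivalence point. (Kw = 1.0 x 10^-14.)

n(NH3) = 0.2691 x 0.03655 = 0.009836 mol; V(HCl) at equivalence = 0.009836/0.2881 = 0.03414 L.
At equivalence the base is fully converted to NH4+; total volume = 0.07069 L, so [NH4+] = 0.009836/0.07069 = 0.1391 M.
Ka(NH4+) = Kw/Kb = 1.0e-14 / 1.8 x 10^-5 = 5.56e-10.
[H^+] = sqrt(Ka x [NH4+]) = sqrt(5.56e-10 x 0.1391) = 8.79e-6 M.
pH = -log(8.79e-6) = 5.06.

5.06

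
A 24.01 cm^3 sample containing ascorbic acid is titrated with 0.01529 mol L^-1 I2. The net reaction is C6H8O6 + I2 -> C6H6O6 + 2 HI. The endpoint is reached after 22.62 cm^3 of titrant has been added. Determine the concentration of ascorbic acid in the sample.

0.0144 M

n(I2) = 0.01529 x 0.02262 = 0.0003459 mol.
From the balanced equation, 1 mol I2 reacts with 1 mol ascorbic acid, so n(ascorbic acid) = 0.0003459 x 1/1 = 0.0003459 mol.
[ascorbic acid] = 0.0003459 / 0.02401 L = 0.0144 M.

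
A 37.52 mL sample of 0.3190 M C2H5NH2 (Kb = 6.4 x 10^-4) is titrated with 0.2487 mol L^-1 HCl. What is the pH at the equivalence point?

5.83

n(C2H5NH2) = 0.3190 x 0.03752 = 0.01197 mol; V(HCl) at equivalence = 0.01197/0.2487 = 0.04813 L.
At equivalence the base is fully converted to C2H5NH3+; total volume = 0.08565 L, so [C2H5NH3+] = 0.01197/0.08565 = 0.1397 M.
Ka(C2H5NH3+) = Kw/Kb = 1.0e-14 / 6.4 x 10^-4 = 1.56e-11.
[H^+] = sqrt(Ka x [C2H5NH3+]) = sqrt(1.56e-11 x 0.1397) = 1.48e-6 M.
pH = -log(1.48e-6) = 5.83.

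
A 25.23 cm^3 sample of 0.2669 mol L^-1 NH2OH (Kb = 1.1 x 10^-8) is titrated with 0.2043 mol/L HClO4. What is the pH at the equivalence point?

n(NH2OH) = 0.2669 x 0.02523 = 0.006734 mol; V(HClO4) at equivalence = 0.006734/0.2043 = 0.03296 L.
At equivalence the base is fully converted to NH3OH+; total volume = 0.05819 L, so [NH3OH+] = 0.006734/0.05819 = 0.1157 M.
Ka(NH3OH+) = Kw/Kb = 1.0e-14 / 1.1 x 10^-8 = 9.09e-7.
[H^+] = sqrt(Ka x [NH3OH+]) = sqrt(9.09e-7 x 0.1157) = 0.000324 M.
pH = -log(0.000324) = 3.49.

3.49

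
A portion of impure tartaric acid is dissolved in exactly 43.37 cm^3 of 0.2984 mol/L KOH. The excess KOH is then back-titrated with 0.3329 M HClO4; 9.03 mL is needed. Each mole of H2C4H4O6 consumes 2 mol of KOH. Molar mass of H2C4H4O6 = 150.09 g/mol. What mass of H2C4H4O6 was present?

Total n(KOH) added = 0.2984 x 0.04337 = 0.01294 mol.
n(HClO4) used = 0.3329 x 0.009030 = 0.003006 mol, which equals the excess n(KOH).
So n(KOH) consumed by the sample = 0.01294 - 0.003006 = 0.009936 mol.
n(H2C4H4O6) = 0.009936 / 2 = 0.004968 mol.
mass = 0.004968 mol x 150.09 g/mol = 0.746 g.

0.746 g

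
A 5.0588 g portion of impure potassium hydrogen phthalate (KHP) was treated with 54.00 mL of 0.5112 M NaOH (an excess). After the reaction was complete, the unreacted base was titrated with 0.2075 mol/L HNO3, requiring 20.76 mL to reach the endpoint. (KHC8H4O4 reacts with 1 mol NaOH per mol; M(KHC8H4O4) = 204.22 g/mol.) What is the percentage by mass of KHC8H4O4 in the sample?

Total n(NaOH) added = 0.5112 x 0.05400 = 0.02760 mol.
n(HNO3) used = 0.2075 x 0.02076 = 0.004308 mol, which equals the excess n(NaOH).
So n(NaOH) consumed by the sample = 0.02760 - 0.004308 = 0.02330 mol.
n(KHC8H4O4) = 0.02330 / 1 = 0.02330 mol.
mass KHC8H4O4 = 0.02330 x 204.22 = 4.758 g, so %KHC8H4O4 = 4.758/5.0588 x 100 = 94.0%.

94.0%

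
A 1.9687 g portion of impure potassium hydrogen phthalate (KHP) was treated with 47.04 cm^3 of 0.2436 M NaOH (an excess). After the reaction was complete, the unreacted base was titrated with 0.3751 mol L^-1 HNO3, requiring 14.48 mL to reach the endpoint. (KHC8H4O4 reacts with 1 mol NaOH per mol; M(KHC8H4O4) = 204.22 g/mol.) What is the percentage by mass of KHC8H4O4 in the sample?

Total n(NaOH) added = 0.2436 x 0.04704 = 0.01146 mol.
n(HNO3) used = 0.3751 x 0.01448 = 0.005431 mol, which equals the excess n(NaOH).
So n(NaOH) consumed by the sample = 0.01146 - 0.005431 = 0.006027 mol.
n(KHC8H4O4) = 0.006027 / 1 = 0.006027 mol.
mass KHC8H4O4 = 0.006027 x 204.22 = 1.231 g, so %KHC8H4O4 = 1.231/1.9687 x 100 = 62.5%.

62.5%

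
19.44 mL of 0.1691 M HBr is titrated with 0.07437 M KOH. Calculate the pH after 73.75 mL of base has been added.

n(acid) = 0.1691 x 0.01944 = 0.003287 mol; n(KOH) added = 0.07437 x 0.07375 = 0.005485 mol.
Base is in excess by 0.005485 - 0.003287 = 0.002197 mol in a total volume of 0.09319 L.
[OH^-] = 0.002197/0.09319 = 0.02358 M, so pOH = 1.63 and pH = 14.00 - 1.63 = 12.37.

12.37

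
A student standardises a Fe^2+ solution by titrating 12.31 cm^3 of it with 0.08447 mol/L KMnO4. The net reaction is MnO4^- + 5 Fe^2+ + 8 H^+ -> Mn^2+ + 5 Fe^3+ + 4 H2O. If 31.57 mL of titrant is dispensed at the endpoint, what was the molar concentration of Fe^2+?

n(KMnO4) = 0.08447 x 0.03157 = 0.002667 mol.
From the balanced equation, 1 mol KMnO4 reacts with 5 mol Fe^2+, so n(Fe^2+) = 0.002667 x 5/1 = 0.01333 mol.
[Fe^2+] = 0.01333 / 0.01231 L = 1.08 M.

1.08 M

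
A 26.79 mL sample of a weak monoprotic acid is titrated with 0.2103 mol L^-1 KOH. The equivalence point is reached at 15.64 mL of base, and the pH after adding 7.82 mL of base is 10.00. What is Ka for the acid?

7.82 mL is half of the equivalence volume, so this is the half-equivalence point where [HA] = [A^-].
At half-equivalence pH = pKa, so pKa = 10.00.
Ka = 10^(-10.00) = 1.0 x 10^-10.

1.0 x 10^-10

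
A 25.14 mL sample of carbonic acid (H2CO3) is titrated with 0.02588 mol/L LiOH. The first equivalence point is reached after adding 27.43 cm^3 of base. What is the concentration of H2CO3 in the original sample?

n(LiOH) = 0.02588 x 0.02743 = 0.0007099 mol.
At the first equivalence point, 1 mol OH^- react per mol H2CO3, so n(H2CO3) = 0.0007099 / 1 = 0.0007099 mol.
[H2CO3] = 0.0007099 / 0.02514 L = 0.0282 M.

0.0282 M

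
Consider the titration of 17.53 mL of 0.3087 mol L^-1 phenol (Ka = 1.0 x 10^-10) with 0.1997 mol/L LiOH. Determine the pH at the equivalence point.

n(C6H5OH) = 0.3087 x 0.01753 = 0.005412 mol; V(LiOH) at equivalence = 0.005412/0.1997 = 0.02710 L.
At equivalence all the acid is converted to C6H5O-; total volume = 0.01753 + 0.02710 = 0.04463 L, so [C6H5O-] = 0.005412/0.04463 = 0.1213 M.
Kb = Kw/Ka = 1.0e-14 / 1.0 x 10^-10 = 0.000100.
[OH^-] = sqrt(Kb x [C6H5O-]) = sqrt(0.000100 x 0.1213) = 0.00348 M.
pOH = 2.46, so pH = 14.00 - 2.46 = 11.54.

11.54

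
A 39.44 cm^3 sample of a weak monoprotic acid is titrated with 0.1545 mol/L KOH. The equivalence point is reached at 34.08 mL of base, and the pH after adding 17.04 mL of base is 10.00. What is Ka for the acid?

17.04 mL is half of the equivalence volume, so this is the half-equivalence point where [HA] = [A^-].
At half-equivalence pH = pKa, so pKa = 10.00.
Ka = 10^(-10.00) = 1.0 x 10^-10.

1.0 x 10^-10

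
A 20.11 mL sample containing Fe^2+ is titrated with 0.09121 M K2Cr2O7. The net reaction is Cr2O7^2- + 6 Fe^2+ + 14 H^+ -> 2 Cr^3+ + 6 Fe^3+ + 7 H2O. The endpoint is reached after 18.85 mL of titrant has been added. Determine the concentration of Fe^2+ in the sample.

0.513 M

n(K2Cr2O7) = 0.09121 x 0.01885 = 0.001719 mol.
From the balanced equation, 1 mol K2Cr2O7 reacts with 6 mol Fe^2+, so n(Fe^2+) = 0.001719 x 6/1 = 0.01032 mol.
[Fe^2+] = 0.01032 / 0.02011 L = 0.513 M.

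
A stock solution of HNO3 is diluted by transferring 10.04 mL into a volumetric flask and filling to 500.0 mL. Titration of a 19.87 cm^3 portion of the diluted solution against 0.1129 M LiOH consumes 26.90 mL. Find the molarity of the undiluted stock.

n(LiOH) = 0.1129 x 0.02690 = 0.003037 mol.
n(HNO3) in the aliquot = 0.003037 mol.
[diluted HNO3] = 0.003037 / 0.01987 = 0.1528 M.
Dilution factor = 500.0/10.04 = 49.80, so [stock] = 0.1528 x 49.80 = 7.61 M.

7.61 M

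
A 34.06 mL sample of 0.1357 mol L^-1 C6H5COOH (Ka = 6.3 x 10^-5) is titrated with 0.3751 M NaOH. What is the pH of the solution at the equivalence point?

n(C6H5COOH) = 0.1357 x 0.03406 = 0.004622 mol; V(NaOH) at equivalence = 0.004622/0.3751 = 0.01232 L.
At equivalence all the acid is converted to C6H5COO-; total volume = 0.03406 + 0.01232 = 0.04638 L, so [C6H5COO-] = 0.004622/0.04638 = 0.09965 M.
Kb = Kw/Ka = 1.0e-14 / 6.3 x 10^-5 = 1.59e-10.
[OH^-] = sqrt(Kb x [C6H5COO-]) = sqrt(1.59e-10 x 0.09965) = 3.98e-6 M.
pOH = 5.40, so pH = 14.00 - 5.40 = 8.60.

8.60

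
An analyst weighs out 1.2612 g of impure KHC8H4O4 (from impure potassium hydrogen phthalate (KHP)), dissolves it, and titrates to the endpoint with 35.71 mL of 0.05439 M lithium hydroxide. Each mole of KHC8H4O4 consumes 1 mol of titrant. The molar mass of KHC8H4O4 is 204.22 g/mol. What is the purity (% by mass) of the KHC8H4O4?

n(LiOH) = 0.05439 x 0.03571 = 0.001942 mol.
n(KHC8H4O4) = 0.001942 / 1 = 0.001942 mol.
mass of KHC8H4O4 = 0.001942 x 204.22 = 0.3966 g.
% purity = 0.3966 / 1.2612 x 100 = 31.5%.

31.5%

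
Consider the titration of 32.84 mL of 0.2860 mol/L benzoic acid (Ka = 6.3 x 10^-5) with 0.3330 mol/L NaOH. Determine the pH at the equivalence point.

8.69

n(C6H5COOH) = 0.2860 x 0.03284 = 0.009392 mol; V(NaOH) at equivalence = 0.009392/0.3330 = 0.02820 L.
At equivalence all the acid is converted to C6H5COO-; total volume = 0.03284 + 0.02820 = 0.06104 L, so [C6H5COO-] = 0.009392/0.06104 = 0.1539 M.
Kb = Kw/Ka = 1.0e-14 / 6.3 x 10^-5 = 1.59e-10.
[OH^-] = sqrt(Kb x [C6H5COO-]) = sqrt(1.59e-10 x 0.1539) = 4.94e-6 M.
pOH = 5.31, so pH = 14.00 - 5.31 = 8.69.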